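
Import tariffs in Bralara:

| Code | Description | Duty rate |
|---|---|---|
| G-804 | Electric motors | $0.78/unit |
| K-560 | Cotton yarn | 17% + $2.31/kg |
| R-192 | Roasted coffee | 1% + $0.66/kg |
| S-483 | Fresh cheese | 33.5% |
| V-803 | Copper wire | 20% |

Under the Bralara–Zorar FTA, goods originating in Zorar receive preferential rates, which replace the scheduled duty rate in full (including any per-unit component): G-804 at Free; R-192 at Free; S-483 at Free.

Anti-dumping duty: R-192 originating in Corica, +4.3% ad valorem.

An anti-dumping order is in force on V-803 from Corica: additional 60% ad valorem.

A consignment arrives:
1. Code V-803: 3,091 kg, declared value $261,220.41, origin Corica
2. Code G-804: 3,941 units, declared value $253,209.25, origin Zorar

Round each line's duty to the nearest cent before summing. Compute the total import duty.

$208,976.33

Line 1 (V-803, Corica, 3,091 kg, $261,220.41):
Base rate for V-803 is 20%.
Additional duty on V-803 from Corica: +60%. Applied ad valorem rate: 20% + 60% = 80%.
Duty = $261,220.41 × 80% = $208,976.33.
Line 2 (G-804, Zorar, 3,941 units, $253,209.25):
Base rate for G-804 is $0.78/unit.
Origin Zorar qualifies under the Bralara–Zorar agreement and G-804 is covered: preferential rate Free applies instead.
Duty = $253,209.25 × 0% = $0.00.
Total = $208,976.33 + $0.00 = $208,976.33.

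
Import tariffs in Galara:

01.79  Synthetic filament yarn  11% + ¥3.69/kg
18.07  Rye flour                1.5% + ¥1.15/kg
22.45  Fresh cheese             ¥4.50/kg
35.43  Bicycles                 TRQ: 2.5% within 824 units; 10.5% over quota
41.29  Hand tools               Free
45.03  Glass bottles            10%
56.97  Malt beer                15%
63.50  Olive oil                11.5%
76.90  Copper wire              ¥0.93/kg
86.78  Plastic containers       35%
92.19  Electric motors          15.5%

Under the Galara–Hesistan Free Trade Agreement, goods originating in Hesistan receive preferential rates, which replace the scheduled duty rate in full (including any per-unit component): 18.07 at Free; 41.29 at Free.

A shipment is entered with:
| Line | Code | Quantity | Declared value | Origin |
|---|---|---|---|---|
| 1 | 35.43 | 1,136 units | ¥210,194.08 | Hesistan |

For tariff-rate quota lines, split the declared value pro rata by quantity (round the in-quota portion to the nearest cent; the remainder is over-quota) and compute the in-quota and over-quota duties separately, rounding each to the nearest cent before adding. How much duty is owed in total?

¥9,873.20

Line 1 (35.43, Hesistan, 1,136 units, ¥210,194.08):
Code 35.43 is under a tariff-rate quota (threshold 824 units). In-quota: 824 units at 2.5%; over-quota: 312 units at 10.5%.
Pro-rata value split: in-quota = ¥210,194.08 × 824/1,136 = ¥152,464.72; over-quota = ¥210,194.08 − ¥152,464.72 = ¥57,729.36.
In-quota duty = ¥152,464.72 × 2.5% = ¥3,811.62. Over-quota duty = ¥57,729.36 × 10.5% = ¥6,061.58.
Line duty = ¥3,811.62 + ¥6,061.58 = ¥9,873.20.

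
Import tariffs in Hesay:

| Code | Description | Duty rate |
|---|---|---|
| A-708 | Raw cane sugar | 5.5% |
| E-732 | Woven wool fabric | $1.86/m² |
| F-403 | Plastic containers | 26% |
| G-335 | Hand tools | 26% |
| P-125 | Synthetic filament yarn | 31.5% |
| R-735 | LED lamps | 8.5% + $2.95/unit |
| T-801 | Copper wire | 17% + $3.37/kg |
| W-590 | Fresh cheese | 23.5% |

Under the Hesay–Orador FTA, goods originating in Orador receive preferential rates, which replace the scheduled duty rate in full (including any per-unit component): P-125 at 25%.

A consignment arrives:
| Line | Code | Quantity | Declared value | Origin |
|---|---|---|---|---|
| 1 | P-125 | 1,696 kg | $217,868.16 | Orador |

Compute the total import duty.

$54,467.04

Line 1 (P-125, Orador, 1,696 kg, $217,868.16):
Base rate for P-125 is 31.5%.
Origin Orador qualifies under the Hesay–Orador agreement and P-125 is covered: preferential rate 25% applies instead.
Duty = $217,868.16 × 25% = $54,467.04.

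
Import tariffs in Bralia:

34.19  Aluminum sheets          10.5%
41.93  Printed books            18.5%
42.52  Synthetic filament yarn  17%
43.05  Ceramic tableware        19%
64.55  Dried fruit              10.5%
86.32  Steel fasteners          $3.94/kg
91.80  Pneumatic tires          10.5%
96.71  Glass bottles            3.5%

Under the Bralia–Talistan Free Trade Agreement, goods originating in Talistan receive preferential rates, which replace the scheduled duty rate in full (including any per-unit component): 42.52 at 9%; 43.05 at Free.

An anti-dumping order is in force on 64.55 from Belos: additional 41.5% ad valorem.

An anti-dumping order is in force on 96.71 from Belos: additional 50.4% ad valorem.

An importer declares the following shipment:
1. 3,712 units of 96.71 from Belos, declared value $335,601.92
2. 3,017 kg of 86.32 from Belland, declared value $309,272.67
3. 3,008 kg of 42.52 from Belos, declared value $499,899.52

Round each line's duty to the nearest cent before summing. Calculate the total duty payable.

Line 1 (96.71, Belos, 3,712 units, $335,601.92):
Base rate for 96.71 is 3.5%.
Additional duty on 96.71 from Belos: +50.4%. Applied ad valorem rate: 3.5% + 50.4% = 53.9%.
Duty = $335,601.92 × 53.9% = $180,889.43.
Line 2 (86.32, Belland, 3,017 kg, $309,272.67):
Base rate for 86.32 is $3.94/kg.
Duty = 3,017 × $3.94 = $11,886.98.
Line 3 (42.52, Belos, 3,008 kg, $499,899.52):
Base rate for 42.52 is 17%.
42.52 has an FTA preferential rate, but origin Belos is not Talistan; base rate stands.
Duty = $499,899.52 × 17% = $84,982.92.
Total = $180,889.43 + $11,886.98 + $84,982.92 = $277,759.33.

$277,759.33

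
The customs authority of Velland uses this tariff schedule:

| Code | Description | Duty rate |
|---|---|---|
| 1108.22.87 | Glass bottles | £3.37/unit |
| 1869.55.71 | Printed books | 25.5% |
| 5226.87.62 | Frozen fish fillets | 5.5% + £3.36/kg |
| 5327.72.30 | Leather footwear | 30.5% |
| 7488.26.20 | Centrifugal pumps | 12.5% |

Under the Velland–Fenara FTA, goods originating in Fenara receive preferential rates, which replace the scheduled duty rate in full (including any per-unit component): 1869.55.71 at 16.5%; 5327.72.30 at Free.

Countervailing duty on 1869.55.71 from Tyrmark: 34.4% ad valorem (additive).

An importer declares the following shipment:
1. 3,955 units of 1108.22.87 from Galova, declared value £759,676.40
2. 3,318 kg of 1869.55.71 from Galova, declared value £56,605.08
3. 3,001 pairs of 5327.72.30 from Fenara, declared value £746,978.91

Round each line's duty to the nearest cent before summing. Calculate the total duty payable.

£27,762.65

Line 1 (1108.22.87, Galova, 3,955 units, £759,676.40):
Base rate for 1108.22.87 is £3.37/unit.
Duty = 3,955 × £3.37 = £13,328.35.
Line 2 (1869.55.71, Galova, 3,318 kg, £56,605.08):
Base rate for 1869.55.71 is 25.5%.
1869.55.71 has an FTA preferential rate, but origin Galova is not Fenara; base rate stands.
The additional-duty order on 1869.55.71 targets Tyrmark, not Galova; it does not apply.
Duty = £56,605.08 × 25.5% = £14,434.30.
Line 3 (5327.72.30, Fenara, 3,001 pairs, £746,978.91):
Base rate for 5327.72.30 is 30.5%.
Origin Fenara qualifies under the Velland–Fenara agreement and 5327.72.30 is covered: preferential rate Free applies instead.
Duty = £746,978.91 × 0% = £0.00.
Total = £13,328.35 + £14,434.30 + £0.00 = £27,762.65.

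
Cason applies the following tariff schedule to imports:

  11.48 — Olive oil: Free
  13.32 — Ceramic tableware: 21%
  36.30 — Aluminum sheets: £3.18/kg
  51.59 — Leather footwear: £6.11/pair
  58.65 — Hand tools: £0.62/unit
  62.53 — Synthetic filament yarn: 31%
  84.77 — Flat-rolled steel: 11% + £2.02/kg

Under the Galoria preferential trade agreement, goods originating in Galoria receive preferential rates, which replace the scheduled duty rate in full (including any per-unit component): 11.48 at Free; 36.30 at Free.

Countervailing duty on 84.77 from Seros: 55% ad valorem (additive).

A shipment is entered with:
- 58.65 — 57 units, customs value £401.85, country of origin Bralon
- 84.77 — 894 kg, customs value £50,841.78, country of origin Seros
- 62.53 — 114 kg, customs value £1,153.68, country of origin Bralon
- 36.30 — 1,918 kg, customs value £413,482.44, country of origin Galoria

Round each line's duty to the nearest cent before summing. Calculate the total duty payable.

£35,754.43

Line 1 (58.65, Bralon, 57 units, £401.85):
Base rate for 58.65 is £0.62/unit.
Duty = 57 × £0.62 = £35.34.
Line 2 (84.77, Seros, 894 kg, £50,841.78):
Base rate for 84.77 is 11% + £2.02/kg.
Additional duty on 84.77 from Seros: +55%. Applied ad valorem rate: 11% + 55% = 66%.
Duty = £50,841.78 × 66% + 894 × £2.02 = £35,361.45.
Line 3 (62.53, Bralon, 114 kg, £1,153.68):
Base rate for 62.53 is 31%.
Duty = £1,153.68 × 31% = £357.64.
Line 4 (36.30, Galoria, 1,918 kg, £413,482.44):
Base rate for 36.30 is £3.18/kg.
Origin Galoria qualifies under the Cason–Galoria agreement and 36.30 is covered: preferential rate Free applies instead.
Duty = £413,482.44 × 0% = £0.00.
Total = £35.34 + £35,361.45 + £357.64 + £0.00 = £35,754.43.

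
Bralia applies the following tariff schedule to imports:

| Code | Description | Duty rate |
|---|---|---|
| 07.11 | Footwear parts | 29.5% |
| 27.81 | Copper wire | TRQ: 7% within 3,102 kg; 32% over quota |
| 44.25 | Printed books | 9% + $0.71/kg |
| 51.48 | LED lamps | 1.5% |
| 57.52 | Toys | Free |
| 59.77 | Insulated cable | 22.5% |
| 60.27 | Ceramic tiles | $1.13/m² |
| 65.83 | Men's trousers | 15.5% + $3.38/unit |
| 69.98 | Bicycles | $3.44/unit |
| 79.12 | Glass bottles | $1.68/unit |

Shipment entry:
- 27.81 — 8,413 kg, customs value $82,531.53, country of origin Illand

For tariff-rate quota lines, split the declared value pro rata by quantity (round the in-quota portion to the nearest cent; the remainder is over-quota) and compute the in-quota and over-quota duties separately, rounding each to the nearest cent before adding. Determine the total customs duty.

$18,802.43

Line 1 (27.81, Illand, 8,413 kg, $82,531.53):
Code 27.81 is under a tariff-rate quota (threshold 3,102 kg). In-quota: 3,102 kg at 7%; over-quota: 5,311 kg at 32%.
Pro-rata value split: in-quota = $82,531.53 × 3,102/8,413 = $30,430.62; over-quota = $82,531.53 − $30,430.62 = $52,100.91.
In-quota duty = $30,430.62 × 7% = $2,130.14. Over-quota duty = $52,100.91 × 32% = $16,672.29.
Line duty = $2,130.14 + $16,672.29 = $18,802.43.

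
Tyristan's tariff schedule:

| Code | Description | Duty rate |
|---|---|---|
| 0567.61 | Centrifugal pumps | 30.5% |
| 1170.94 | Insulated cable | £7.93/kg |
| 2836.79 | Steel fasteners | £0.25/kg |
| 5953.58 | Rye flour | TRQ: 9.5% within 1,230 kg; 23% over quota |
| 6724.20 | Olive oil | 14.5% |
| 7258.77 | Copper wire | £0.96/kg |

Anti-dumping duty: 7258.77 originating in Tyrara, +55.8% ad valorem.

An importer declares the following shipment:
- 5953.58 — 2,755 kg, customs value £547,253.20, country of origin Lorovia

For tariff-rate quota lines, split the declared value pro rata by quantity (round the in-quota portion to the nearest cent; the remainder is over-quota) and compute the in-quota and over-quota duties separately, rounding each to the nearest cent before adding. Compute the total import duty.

Line 1 (5953.58, Lorovia, 2,755 kg, £547,253.20):
Code 5953.58 is under a tariff-rate quota (threshold 1,230 kg). In-quota: 1,230 kg at 9.5%; over-quota: 1,525 kg at 23%.
Pro-rata value split: in-quota = £547,253.20 × 1,230/2,755 = £244,327.20; over-quota = £547,253.20 − £244,327.20 = £302,926.00.
In-quota duty = £244,327.20 × 9.5% = £23,211.08. Over-quota duty = £302,926.00 × 23% = £69,672.98.
Line duty = £23,211.08 + £69,672.98 = £92,884.06.

£92,884.06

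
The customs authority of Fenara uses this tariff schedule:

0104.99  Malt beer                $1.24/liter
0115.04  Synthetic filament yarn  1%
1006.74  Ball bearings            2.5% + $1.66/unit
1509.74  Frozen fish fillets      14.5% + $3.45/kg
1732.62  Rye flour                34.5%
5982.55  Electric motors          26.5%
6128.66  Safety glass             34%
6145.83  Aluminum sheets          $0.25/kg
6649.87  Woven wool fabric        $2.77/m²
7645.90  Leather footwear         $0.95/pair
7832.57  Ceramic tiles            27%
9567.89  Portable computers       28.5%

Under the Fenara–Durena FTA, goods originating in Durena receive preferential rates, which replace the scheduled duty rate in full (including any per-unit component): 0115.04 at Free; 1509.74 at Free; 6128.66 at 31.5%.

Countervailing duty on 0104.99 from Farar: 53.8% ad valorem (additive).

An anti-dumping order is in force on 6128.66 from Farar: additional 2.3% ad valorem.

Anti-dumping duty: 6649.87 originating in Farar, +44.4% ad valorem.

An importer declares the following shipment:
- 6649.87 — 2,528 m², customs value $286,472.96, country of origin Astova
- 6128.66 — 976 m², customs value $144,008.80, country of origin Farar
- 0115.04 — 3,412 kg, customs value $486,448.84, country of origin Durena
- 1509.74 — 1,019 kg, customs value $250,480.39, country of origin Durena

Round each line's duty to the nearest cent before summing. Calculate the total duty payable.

$59,277.75

Line 1 (6649.87, Astova, 2,528 m², $286,472.96):
Base rate for 6649.87 is $2.77/m².
The additional-duty order on 6649.87 targets Farar, not Astova; it does not apply.
Duty = 2,528 × $2.77 = $7,002.56.
Line 2 (6128.66, Farar, 976 m², $144,008.80):
Base rate for 6128.66 is 34%.
6128.66 has an FTA preferential rate, but origin Farar is not Durena; base rate stands.
Additional duty on 6128.66 from Farar: +2.3%. Applied ad valorem rate: 34% + 2.3% = 36.3%.
Duty = $144,008.80 × 36.3% = $52,275.19.
Line 3 (0115.04, Durena, 3,412 kg, $486,448.84):
Base rate for 0115.04 is 1%.
Origin Durena qualifies under the Fenara–Durena agreement and 0115.04 is covered: preferential rate Free applies instead.
Duty = $486,448.84 × 0% = $0.00.
Line 4 (1509.74, Durena, 1,019 kg, $250,480.39):
Base rate for 1509.74 is 14.5% + $3.45/kg.
Origin Durena qualifies under the Fenara–Durena agreement and 1509.74 is covered: preferential rate Free applies instead.
Duty = $250,480.39 × 0% = $0.00.
Total = $7,002.56 + $52,275.19 + $0.00 + $0.00 = $59,277.75.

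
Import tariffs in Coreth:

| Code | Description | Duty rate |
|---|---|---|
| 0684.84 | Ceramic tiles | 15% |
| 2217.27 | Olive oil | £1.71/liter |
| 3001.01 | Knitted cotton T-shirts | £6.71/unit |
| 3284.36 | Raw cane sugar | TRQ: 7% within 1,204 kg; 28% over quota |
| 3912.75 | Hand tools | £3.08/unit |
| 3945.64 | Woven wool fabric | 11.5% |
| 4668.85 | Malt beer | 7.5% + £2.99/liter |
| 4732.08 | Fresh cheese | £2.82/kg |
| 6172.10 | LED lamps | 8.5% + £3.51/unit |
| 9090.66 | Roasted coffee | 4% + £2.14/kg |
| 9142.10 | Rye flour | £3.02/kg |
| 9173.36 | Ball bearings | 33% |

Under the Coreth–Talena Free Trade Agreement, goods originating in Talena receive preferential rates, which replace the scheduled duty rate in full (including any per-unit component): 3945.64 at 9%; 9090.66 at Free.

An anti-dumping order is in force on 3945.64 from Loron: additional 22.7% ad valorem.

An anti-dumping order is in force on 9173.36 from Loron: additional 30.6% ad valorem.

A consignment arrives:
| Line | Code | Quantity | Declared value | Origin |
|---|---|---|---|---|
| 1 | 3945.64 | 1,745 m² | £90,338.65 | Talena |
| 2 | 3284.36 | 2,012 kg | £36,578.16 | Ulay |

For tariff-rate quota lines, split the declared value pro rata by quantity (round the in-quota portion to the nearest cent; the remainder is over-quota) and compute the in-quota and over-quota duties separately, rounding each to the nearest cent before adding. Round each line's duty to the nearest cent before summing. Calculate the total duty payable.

£13,775.73

Line 1 (3945.64, Talena, 1,745 m², £90,338.65):
Base rate for 3945.64 is 11.5%.
Origin Talena qualifies under the Coreth–Talena agreement and 3945.64 is covered: preferential rate 9% applies instead.
The additional-duty order on 3945.64 targets Loron, not Talena; it does not apply.
Duty = £90,338.65 × 9% = £8,130.48.
Line 2 (3284.36, Ulay, 2,012 kg, £36,578.16):
Code 3284.36 is under a tariff-rate quota (threshold 1,204 kg). In-quota: 1,204 kg at 7%; over-quota: 808 kg at 28%.
Pro-rata value split: in-quota = £36,578.16 × 1,204/2,012 = £21,888.72; over-quota = £36,578.16 − £21,888.72 = £14,689.44.
In-quota duty = £21,888.72 × 7% = £1,532.21. Over-quota duty = £14,689.44 × 28% = £4,113.04.
Line duty = £1,532.21 + £4,113.04 = £5,645.25.
Total = £8,130.48 + £5,645.25 = £13,775.73.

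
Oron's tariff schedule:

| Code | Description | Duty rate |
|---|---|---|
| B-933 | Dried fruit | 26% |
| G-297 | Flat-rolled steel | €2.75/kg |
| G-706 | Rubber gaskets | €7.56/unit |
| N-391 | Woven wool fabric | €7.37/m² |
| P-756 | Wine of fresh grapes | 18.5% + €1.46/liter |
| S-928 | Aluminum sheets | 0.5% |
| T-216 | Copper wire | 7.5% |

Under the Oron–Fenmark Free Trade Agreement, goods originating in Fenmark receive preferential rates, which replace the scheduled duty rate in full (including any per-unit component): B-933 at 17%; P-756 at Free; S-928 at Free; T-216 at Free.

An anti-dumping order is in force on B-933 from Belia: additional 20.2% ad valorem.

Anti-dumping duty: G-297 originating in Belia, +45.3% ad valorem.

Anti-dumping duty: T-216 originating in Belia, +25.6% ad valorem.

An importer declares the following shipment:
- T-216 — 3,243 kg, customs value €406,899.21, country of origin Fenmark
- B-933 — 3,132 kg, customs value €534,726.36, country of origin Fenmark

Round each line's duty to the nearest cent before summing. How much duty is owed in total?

€90,903.48

Line 1 (T-216, Fenmark, 3,243 kg, €406,899.21):
Base rate for T-216 is 7.5%.
Origin Fenmark qualifies under the Oron–Fenmark agreement and T-216 is covered: preferential rate Free applies instead.
The additional-duty order on T-216 targets Belia, not Fenmark; it does not apply.
Duty = €406,899.21 × 0% = €0.00.
Line 2 (B-933, Fenmark, 3,132 kg, €534,726.36):
Base rate for B-933 is 26%.
Origin Fenmark qualifies under the Oron–Fenmark agreement and B-933 is covered: preferential rate 17% applies instead.
The additional-duty order on B-933 targets Belia, not Fenmark; it does not apply.
Duty = €534,726.36 × 17% = €90,903.48.
Total = €0.00 + €90,903.48 = €90,903.48.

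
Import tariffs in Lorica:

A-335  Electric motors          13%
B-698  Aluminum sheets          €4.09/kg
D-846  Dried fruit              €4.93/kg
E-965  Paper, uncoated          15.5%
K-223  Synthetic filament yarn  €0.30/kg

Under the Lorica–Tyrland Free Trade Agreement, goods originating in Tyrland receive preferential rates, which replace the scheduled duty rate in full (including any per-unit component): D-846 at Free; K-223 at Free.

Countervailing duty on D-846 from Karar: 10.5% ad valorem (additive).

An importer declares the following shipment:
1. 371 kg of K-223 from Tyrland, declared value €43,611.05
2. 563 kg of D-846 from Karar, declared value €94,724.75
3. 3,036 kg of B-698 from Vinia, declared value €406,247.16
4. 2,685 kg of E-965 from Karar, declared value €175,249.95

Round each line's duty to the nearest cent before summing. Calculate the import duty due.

€52,302.67

Line 1 (K-223, Tyrland, 371 kg, €43,611.05):
Base rate for K-223 is €0.30/kg.
Origin Tyrland qualifies under the Lorica–Tyrland agreement and K-223 is covered: preferential rate Free applies instead.
Duty = €43,611.05 × 0% = €0.00.
Line 2 (D-846, Karar, 563 kg, €94,724.75):
Base rate for D-846 is €4.93/kg.
D-846 has an FTA preferential rate, but origin Karar is not Tyrland; base rate stands.
Additional duty on D-846 from Karar: +10.5% ad valorem. Applied ad valorem rate = 10.5%.
Duty = €94,724.75 × 10.5% + 563 × €4.93 = €12,721.69.
Line 3 (B-698, Vinia, 3,036 kg, €406,247.16):
Base rate for B-698 is €4.09/kg.
Duty = 3,036 × €4.09 = €12,417.24.
Line 4 (E-965, Karar, 2,685 kg, €175,249.95):
Base rate for E-965 is 15.5%.
Duty = €175,249.95 × 15.5% = €27,163.74.
Total = €0.00 + €12,721.69 + €12,417.24 + €27,163.74 = €52,302.67.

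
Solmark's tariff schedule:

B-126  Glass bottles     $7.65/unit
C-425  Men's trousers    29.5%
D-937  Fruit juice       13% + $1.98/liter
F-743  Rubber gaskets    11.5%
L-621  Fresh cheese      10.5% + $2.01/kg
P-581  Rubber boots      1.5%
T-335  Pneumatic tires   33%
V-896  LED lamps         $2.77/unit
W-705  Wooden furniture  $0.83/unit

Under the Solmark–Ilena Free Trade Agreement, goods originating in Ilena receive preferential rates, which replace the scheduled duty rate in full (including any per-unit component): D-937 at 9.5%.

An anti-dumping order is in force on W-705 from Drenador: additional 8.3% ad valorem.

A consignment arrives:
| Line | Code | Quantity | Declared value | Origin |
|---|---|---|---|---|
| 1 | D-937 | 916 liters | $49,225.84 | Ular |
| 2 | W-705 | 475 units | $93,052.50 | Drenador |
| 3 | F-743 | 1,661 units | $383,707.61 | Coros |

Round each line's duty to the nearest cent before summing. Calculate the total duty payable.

$60,457.03

Line 1 (D-937, Ular, 916 liters, $49,225.84):
Base rate for D-937 is 13% + $1.98/liter.
D-937 has an FTA preferential rate, but origin Ular is not Ilena; base rate stands.
Duty = $49,225.84 × 13% + 916 × $1.98 = $8,213.04.
Line 2 (W-705, Drenador, 475 units, $93,052.50):
Base rate for W-705 is $0.83/unit.
Additional duty on W-705 from Drenador: +8.3% ad valorem. Applied ad valorem rate = 8.3%.
Duty = $93,052.50 × 8.3% + 475 × $0.83 = $8,117.61.
Line 3 (F-743, Coros, 1,661 units, $383,707.61):
Base rate for F-743 is 11.5%.
Duty = $383,707.61 × 11.5% = $44,126.38.
Total = $8,213.04 + $8,117.61 + $44,126.38 = $60,457.03.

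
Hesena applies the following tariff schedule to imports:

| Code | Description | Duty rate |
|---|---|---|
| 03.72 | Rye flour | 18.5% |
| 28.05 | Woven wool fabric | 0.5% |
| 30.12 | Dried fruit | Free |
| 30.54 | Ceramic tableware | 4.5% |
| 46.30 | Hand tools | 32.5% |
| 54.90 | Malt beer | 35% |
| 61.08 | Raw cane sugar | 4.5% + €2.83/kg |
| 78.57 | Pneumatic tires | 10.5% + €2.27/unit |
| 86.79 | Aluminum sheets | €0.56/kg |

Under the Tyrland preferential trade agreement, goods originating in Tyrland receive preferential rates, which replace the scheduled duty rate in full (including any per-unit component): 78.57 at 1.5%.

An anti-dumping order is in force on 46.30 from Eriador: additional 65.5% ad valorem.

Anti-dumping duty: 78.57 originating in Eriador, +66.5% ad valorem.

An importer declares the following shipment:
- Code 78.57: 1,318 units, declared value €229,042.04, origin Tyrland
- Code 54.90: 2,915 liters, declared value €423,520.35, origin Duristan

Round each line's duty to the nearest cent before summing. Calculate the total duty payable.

Line 1 (78.57, Tyrland, 1,318 units, €229,042.04):
Base rate for 78.57 is 10.5% + €2.27/unit.
Origin Tyrland qualifies under the Hesena–Tyrland agreement and 78.57 is covered: preferential rate 1.5% applies instead.
The additional-duty order on 78.57 targets Eriador, not Tyrland; it does not apply.
Duty = €229,042.04 × 1.5% = €3,435.63.
Line 2 (54.90, Duristan, 2,915 liters, €423,520.35):
Base rate for 54.90 is 35%.
Duty = €423,520.35 × 35% = €148,232.12.
Total = €3,435.63 + €148,232.12 = €151,667.75.

€151,667.75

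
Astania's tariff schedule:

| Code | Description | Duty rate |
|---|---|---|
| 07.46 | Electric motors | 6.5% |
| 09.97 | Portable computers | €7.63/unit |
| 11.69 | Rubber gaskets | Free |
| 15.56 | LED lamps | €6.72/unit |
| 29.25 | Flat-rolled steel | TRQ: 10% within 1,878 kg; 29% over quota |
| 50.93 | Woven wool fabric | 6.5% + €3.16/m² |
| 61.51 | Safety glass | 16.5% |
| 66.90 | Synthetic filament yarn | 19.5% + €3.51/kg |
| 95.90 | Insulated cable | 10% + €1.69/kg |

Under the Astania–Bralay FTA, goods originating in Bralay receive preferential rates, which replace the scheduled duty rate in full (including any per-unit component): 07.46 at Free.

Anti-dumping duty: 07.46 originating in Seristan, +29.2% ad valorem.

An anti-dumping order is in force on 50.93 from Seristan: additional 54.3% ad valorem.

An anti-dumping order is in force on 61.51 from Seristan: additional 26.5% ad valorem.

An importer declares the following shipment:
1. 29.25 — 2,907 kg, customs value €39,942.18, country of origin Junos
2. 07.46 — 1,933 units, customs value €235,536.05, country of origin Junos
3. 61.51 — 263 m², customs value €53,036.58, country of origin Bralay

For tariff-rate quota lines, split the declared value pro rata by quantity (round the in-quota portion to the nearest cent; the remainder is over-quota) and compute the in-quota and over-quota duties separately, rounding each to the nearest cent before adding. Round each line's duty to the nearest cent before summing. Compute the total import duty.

€30,741.40

Line 1 (29.25, Junos, 2,907 kg, €39,942.18):
Code 29.25 is under a tariff-rate quota (threshold 1,878 kg). In-quota: 1,878 kg at 10%; over-quota: 1,029 kg at 29%.
Pro-rata value split: in-quota = €39,942.18 × 1,878/2,907 = €25,803.72; over-quota = €39,942.18 − €25,803.72 = €14,138.46.
In-quota duty = €25,803.72 × 10% = €2,580.37. Over-quota duty = €14,138.46 × 29% = €4,100.15.
Line duty = €2,580.37 + €4,100.15 = €6,680.52.
Line 2 (07.46, Junos, 1,933 units, €235,536.05):
Base rate for 07.46 is 6.5%.
07.46 has an FTA preferential rate, but origin Junos is not Bralay; base rate stands.
The additional-duty order on 07.46 targets Seristan, not Junos; it does not apply.
Duty = €235,536.05 × 6.5% = €15,309.84.
Line 3 (61.51, Bralay, 263 m², €53,036.58):
Base rate for 61.51 is 16.5%.
Origin Bralay is the FTA partner but 61.51 is not on the preference list; base rate stands.
The additional-duty order on 61.51 targets Seristan, not Bralay; it does not apply.
Duty = €53,036.58 × 16.5% = €8,751.04.
Total = €6,680.52 + €15,309.84 + €8,751.04 = €30,741.40.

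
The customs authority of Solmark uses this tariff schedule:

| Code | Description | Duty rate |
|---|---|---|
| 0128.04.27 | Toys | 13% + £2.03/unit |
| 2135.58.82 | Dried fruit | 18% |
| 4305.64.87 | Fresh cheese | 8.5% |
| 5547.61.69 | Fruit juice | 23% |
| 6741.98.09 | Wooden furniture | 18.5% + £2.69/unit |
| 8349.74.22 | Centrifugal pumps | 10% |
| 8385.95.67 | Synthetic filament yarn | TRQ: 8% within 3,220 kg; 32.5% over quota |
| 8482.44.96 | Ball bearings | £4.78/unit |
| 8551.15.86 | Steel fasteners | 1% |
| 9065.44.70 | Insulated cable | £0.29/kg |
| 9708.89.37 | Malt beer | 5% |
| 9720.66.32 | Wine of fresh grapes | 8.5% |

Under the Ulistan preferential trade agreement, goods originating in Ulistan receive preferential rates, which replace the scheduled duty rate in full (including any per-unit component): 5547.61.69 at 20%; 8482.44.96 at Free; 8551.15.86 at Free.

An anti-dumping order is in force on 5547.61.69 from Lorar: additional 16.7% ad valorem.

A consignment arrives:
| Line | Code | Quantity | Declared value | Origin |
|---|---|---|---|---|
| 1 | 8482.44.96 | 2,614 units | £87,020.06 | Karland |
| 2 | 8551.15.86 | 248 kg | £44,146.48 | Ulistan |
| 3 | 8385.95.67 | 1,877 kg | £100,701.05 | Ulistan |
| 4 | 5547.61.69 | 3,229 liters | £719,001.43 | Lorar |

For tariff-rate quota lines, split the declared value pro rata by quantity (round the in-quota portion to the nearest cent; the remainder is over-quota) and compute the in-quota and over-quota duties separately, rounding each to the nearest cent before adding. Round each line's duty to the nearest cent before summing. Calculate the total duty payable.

Line 1 (8482.44.96, Karland, 2,614 units, £87,020.06):
Base rate for 8482.44.96 is £4.78/unit.
8482.44.96 has an FTA preferential rate, but origin Karland is not Ulistan; base rate stands.
Duty = 2,614 × £4.78 = £12,494.92.
Line 2 (8551.15.86, Ulistan, 248 kg, £44,146.48):
Base rate for 8551.15.86 is 1%.
Origin Ulistan qualifies under the Solmark–Ulistan agreement and 8551.15.86 is covered: preferential rate Free applies instead.
Duty = £44,146.48 × 0% = £0.00.
Line 3 (8385.95.67, Ulistan, 1,877 kg, £100,701.05):
Code 8385.95.67 is under a tariff-rate quota (threshold 3,220 kg). Quantity 1,877 kg is within the quota, so the in-quota rate 8% applies to the full value.
Duty = £100,701.05 × 8% = £8,056.08.
Line 4 (5547.61.69, Lorar, 3,229 liters, £719,001.43):
Base rate for 5547.61.69 is 23%.
5547.61.69 has an FTA preferential rate, but origin Lorar is not Ulistan; base rate stands.
Additional duty on 5547.61.69 from Lorar: +16.7%. Applied ad valorem rate: 23% + 16.7% = 39.7%.
Duty = £719,001.43 × 39.7% = £285,443.57.
Total = £12,494.92 + £0.00 + £8,056.08 + £285,443.57 = £305,994.57.

£305,994.57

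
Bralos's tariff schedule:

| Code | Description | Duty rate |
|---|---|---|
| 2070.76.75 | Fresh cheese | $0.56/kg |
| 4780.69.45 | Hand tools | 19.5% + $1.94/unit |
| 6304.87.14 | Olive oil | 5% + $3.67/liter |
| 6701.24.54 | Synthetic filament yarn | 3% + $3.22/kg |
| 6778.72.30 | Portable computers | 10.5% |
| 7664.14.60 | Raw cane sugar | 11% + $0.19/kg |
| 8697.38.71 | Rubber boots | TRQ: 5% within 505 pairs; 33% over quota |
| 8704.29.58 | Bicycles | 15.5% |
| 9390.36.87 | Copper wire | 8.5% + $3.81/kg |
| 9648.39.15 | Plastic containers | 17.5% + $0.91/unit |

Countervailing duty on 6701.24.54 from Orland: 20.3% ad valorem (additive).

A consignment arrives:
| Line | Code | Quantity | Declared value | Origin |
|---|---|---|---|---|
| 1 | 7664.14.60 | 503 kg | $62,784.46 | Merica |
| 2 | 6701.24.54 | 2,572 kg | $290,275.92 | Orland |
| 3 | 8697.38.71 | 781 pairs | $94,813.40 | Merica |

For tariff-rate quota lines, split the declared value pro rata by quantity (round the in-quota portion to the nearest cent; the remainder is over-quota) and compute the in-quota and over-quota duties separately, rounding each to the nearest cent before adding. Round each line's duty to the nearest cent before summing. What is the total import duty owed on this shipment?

Line 1 (7664.14.60, Merica, 503 kg, $62,784.46):
Base rate for 7664.14.60 is 11% + $0.19/kg.
Duty = $62,784.46 × 11% + 503 × $0.19 = $7,001.86.
Line 2 (6701.24.54, Orland, 2,572 kg, $290,275.92):
Base rate for 6701.24.54 is 3% + $3.22/kg.
Additional duty on 6701.24.54 from Orland: +20.3%. Applied ad valorem rate: 3% + 20.3% = 23.3%.
Duty = $290,275.92 × 23.3% + 2,572 × $3.22 = $75,916.13.
Line 3 (8697.38.71, Merica, 781 pairs, $94,813.40):
Code 8697.38.71 is under a tariff-rate quota (threshold 505 pairs). In-quota: 505 pairs at 5%; over-quota: 276 pairs at 33%.
Pro-rata value split: in-quota = $94,813.40 × 505/781 = $61,307.00; over-quota = $94,813.40 − $61,307.00 = $33,506.40.
In-quota duty = $61,307.00 × 5% = $3,065.35. Over-quota duty = $33,506.40 × 33% = $11,057.11.
Line duty = $3,065.35 + $11,057.11 = $14,122.46.
Total = $7,001.86 + $75,916.13 + $14,122.46 = $97,040.45.

$97,040.45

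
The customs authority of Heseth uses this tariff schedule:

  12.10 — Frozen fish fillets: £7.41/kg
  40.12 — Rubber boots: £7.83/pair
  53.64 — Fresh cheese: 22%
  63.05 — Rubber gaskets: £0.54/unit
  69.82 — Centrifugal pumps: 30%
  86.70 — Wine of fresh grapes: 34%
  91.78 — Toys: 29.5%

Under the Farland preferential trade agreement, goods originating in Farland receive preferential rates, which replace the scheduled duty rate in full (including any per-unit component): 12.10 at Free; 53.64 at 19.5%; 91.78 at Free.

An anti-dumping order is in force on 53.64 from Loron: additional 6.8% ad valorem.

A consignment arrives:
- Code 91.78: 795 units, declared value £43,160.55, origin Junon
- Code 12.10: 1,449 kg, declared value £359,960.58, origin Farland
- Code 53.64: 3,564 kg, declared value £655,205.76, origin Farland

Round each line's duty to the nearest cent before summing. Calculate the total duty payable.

Line 1 (91.78, Junon, 795 units, £43,160.55):
Base rate for 91.78 is 29.5%.
91.78 has an FTA preferential rate, but origin Junon is not Farland; base rate stands.
Duty = £43,160.55 × 29.5% = £12,732.36.
Line 2 (12.10, Farland, 1,449 kg, £359,960.58):
Base rate for 12.10 is £7.41/kg.
Origin Farland qualifies under the Heseth–Farland agreement and 12.10 is covered: preferential rate Free applies instead.
Duty = £359,960.58 × 0% = £0.00.
Line 3 (53.64, Farland, 3,564 kg, £655,205.76):
Base rate for 53.64 is 22%.
Origin Farland qualifies under the Heseth–Farland agreement and 53.64 is covered: preferential rate 19.5% applies instead.
The additional-duty order on 53.64 targets Loron, not Farland; it does not apply.
Duty = £655,205.76 × 19.5% = £127,765.12.
Total = £12,732.36 + £0.00 + £127,765.12 = £140,497.48.

£140,497.48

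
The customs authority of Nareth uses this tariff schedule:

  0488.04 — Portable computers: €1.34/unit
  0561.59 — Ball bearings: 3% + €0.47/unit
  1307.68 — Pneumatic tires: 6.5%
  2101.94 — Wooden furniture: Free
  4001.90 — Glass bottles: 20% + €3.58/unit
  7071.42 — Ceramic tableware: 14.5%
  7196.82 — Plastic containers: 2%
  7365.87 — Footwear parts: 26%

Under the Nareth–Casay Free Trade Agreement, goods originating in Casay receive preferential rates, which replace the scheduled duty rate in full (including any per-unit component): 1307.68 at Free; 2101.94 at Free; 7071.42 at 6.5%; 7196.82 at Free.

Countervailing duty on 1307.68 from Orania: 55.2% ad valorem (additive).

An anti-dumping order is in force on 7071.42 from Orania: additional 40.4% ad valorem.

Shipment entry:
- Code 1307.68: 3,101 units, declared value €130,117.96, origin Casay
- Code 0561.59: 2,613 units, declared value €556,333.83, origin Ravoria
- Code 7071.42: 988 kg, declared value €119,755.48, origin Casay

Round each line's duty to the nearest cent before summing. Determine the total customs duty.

€25,702.23

Line 1 (1307.68, Casay, 3,101 units, €130,117.96):
Base rate for 1307.68 is 6.5%.
Origin Casay qualifies under the Nareth–Casay agreement and 1307.68 is covered: preferential rate Free applies instead.
The additional-duty order on 1307.68 targets Orania, not Casay; it does not apply.
Duty = €130,117.96 × 0% = €0.00.
Line 2 (0561.59, Ravoria, 2,613 units, €556,333.83):
Base rate for 0561.59 is 3% + €0.47/unit.
Duty = €556,333.83 × 3% + 2,613 × €0.47 = €17,918.12.
Line 3 (7071.42, Casay, 988 kg, €119,755.48):
Base rate for 7071.42 is 14.5%.
Origin Casay qualifies under the Nareth–Casay agreement and 7071.42 is covered: preferential rate 6.5% applies instead.
The additional-duty order on 7071.42 targets Orania, not Casay; it does not apply.
Duty = €119,755.48 × 6.5% = €7,784.11.
Total = €0.00 + €17,918.12 + €7,784.11 = €25,702.23.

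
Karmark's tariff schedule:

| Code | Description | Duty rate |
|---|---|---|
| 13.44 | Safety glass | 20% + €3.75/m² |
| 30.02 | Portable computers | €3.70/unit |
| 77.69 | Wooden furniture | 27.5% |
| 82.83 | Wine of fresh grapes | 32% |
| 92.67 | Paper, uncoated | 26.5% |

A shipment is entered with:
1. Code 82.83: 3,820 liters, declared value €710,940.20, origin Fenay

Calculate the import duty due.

Line 1 (82.83, Fenay, 3,820 liters, €710,940.20):
Base rate for 82.83 is 32%.
Duty = €710,940.20 × 32% = €227,500.86.

€227,500.86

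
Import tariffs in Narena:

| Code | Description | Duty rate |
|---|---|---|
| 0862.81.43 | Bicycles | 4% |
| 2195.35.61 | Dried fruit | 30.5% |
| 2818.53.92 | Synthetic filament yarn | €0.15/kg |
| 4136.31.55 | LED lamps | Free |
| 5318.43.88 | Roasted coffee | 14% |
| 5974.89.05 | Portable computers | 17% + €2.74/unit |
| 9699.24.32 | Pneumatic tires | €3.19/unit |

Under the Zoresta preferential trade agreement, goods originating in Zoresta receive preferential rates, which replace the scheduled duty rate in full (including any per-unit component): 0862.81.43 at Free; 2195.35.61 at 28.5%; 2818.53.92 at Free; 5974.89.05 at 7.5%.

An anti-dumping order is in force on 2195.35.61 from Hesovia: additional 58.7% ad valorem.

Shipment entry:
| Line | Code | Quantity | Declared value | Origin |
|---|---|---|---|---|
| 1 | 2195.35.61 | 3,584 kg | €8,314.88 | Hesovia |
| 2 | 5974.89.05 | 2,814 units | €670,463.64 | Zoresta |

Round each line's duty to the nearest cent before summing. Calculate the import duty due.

€57,701.64

Line 1 (2195.35.61, Hesovia, 3,584 kg, €8,314.88):
Base rate for 2195.35.61 is 30.5%.
2195.35.61 has an FTA preferential rate, but origin Hesovia is not Zoresta; base rate stands.
Additional duty on 2195.35.61 from Hesovia: +58.7%. Applied ad valorem rate: 30.5% + 58.7% = 89.2%.
Duty = €8,314.88 × 89.2% = €7,416.87.
Line 2 (5974.89.05, Zoresta, 2,814 units, €670,463.64):
Base rate for 5974.89.05 is 17% + €2.74/unit.
Origin Zoresta qualifies under the Narena–Zoresta agreement and 5974.89.05 is covered: preferential rate 7.5% applies instead.
Duty = €670,463.64 × 7.5% = €50,284.77.
Total = €7,416.87 + €50,284.77 = €57,701.64.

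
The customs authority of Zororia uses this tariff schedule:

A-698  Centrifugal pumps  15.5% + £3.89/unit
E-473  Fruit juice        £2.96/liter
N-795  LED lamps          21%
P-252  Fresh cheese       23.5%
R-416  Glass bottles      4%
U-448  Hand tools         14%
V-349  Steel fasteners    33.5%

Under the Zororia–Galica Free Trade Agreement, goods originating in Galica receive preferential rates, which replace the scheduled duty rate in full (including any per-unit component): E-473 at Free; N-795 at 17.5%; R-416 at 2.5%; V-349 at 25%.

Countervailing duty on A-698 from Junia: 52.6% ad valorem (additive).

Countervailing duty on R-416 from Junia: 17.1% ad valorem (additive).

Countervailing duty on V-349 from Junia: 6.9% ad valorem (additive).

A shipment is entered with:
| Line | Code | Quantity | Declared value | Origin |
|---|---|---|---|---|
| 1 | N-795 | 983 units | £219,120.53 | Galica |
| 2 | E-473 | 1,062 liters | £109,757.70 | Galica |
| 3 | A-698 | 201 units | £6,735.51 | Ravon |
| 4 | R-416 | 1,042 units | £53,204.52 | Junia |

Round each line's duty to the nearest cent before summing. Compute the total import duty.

Line 1 (N-795, Galica, 983 units, £219,120.53):
Base rate for N-795 is 21%.
Origin Galica qualifies under the Zororia–Galica agreement and N-795 is covered: preferential rate 17.5% applies instead.
Duty = £219,120.53 × 17.5% = £38,346.09.
Line 2 (E-473, Galica, 1,062 liters, £109,757.70):
Base rate for E-473 is £2.96/liter.
Origin Galica qualifies under the Zororia–Galica agreement and E-473 is covered: preferential rate Free applies instead.
Duty = £109,757.70 × 0% = £0.00.
Line 3 (A-698, Ravon, 201 units, £6,735.51):
Base rate for A-698 is 15.5% + £3.89/unit.
The additional-duty order on A-698 targets Junia, not Ravon; it does not apply.
Duty = £6,735.51 × 15.5% + 201 × £3.89 = £1,825.89.
Line 4 (R-416, Junia, 1,042 units, £53,204.52):
Base rate for R-416 is 4%.
R-416 has an FTA preferential rate, but origin Junia is not Galica; base rate stands.
Additional duty on R-416 from Junia: +17.1%. Applied ad valorem rate: 4% + 17.1% = 21.1%.
Duty = £53,204.52 × 21.1% = £11,226.15.
Total = £38,346.09 + £0.00 + £1,825.89 + £11,226.15 = £51,398.13.

£51,398.13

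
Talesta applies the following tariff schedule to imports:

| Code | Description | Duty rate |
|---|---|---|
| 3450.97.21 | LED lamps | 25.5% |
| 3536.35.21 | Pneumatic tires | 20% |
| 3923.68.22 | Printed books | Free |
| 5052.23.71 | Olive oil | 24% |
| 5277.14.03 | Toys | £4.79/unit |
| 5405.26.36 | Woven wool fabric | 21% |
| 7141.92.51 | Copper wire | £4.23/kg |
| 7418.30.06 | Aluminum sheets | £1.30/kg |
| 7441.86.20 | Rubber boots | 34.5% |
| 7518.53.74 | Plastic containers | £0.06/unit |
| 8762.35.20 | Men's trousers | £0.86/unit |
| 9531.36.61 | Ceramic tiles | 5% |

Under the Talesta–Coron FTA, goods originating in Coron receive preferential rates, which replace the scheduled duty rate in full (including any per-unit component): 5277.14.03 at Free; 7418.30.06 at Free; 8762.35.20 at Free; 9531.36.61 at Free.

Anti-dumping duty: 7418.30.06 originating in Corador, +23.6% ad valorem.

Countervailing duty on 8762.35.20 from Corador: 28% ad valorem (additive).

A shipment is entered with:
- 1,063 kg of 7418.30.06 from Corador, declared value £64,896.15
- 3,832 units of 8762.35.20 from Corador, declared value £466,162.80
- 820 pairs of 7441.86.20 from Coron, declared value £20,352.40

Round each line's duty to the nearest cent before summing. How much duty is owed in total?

£157,540.07

Line 1 (7418.30.06, Corador, 1,063 kg, £64,896.15):
Base rate for 7418.30.06 is £1.30/kg.
7418.30.06 has an FTA preferential rate, but origin Corador is not Coron; base rate stands.
Additional duty on 7418.30.06 from Corador: +23.6% ad valorem. Applied ad valorem rate = 23.6%.
Duty = £64,896.15 × 23.6% + 1,063 × £1.30 = £16,697.39.
Line 2 (8762.35.20, Corador, 3,832 units, £466,162.80):
Base rate for 8762.35.20 is £0.86/unit.
8762.35.20 has an FTA preferential rate, but origin Corador is not Coron; base rate stands.
Additional duty on 8762.35.20 from Corador: +28% ad valorem. Applied ad valorem rate = 28%.
Duty = £466,162.80 × 28% + 3,832 × £0.86 = £133,821.10.
Line 3 (7441.86.20, Coron, 820 pairs, £20,352.40):
Base rate for 7441.86.20 is 34.5%.
Origin Coron is the FTA partner but 7441.86.20 is not on the preference list; base rate stands.
Duty = £20,352.40 × 34.5% = £7,021.58.
Total = £16,697.39 + £133,821.10 + £7,021.58 = £157,540.07.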